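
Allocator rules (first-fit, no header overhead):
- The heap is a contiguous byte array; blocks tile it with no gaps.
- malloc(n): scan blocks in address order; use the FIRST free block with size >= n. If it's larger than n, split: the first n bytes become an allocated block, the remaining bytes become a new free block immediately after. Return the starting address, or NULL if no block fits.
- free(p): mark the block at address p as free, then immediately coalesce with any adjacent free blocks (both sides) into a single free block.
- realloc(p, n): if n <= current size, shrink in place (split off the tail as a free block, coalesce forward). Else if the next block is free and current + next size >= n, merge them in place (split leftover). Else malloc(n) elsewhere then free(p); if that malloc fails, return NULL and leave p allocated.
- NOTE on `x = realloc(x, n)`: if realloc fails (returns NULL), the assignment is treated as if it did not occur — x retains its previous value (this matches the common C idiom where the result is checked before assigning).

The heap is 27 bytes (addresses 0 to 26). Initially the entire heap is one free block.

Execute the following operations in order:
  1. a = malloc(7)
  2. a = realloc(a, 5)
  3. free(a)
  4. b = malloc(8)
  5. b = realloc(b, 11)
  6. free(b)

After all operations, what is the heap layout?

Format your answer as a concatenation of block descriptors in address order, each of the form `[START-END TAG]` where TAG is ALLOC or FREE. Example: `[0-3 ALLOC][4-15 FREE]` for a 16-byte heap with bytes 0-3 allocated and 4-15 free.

Op 1: a = malloc(7) -> a = 0; heap: [0-6 ALLOC][7-26 FREE]
Op 2: a = realloc(a, 5) -> a = 0; heap: [0-4 ALLOC][5-26 FREE]
Op 3: free(a) -> (freed a); heap: [0-26 FREE]
Op 4: b = malloc(8) -> b = 0; heap: [0-7 ALLOC][8-26 FREE]
Op 5: b = realloc(b, 11) -> b = 0; heap: [0-10 ALLOC][11-26 FREE]
Op 6: free(b) -> (freed b); heap: [0-26 FREE]

Answer: [0-26 FREE]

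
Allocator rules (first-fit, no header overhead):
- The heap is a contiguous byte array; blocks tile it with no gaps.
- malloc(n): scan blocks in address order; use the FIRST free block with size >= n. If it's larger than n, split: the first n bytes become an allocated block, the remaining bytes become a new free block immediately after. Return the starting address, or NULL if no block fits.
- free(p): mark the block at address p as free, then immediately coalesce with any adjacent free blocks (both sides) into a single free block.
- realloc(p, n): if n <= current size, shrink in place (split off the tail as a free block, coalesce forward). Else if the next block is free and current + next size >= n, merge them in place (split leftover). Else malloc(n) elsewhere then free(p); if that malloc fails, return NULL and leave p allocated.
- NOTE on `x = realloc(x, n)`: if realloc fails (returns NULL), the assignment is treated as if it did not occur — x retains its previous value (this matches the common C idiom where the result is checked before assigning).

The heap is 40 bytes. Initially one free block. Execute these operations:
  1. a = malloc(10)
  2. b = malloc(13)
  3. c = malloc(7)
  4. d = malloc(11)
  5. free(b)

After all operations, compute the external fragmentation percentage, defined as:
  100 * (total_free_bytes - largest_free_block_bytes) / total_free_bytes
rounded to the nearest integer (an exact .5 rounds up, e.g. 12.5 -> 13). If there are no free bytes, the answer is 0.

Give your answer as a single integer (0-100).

Answer: 43

Derivation:
Op 1: a = malloc(10) -> a = 0; heap: [0-9 ALLOC][10-39 FREE]
Op 2: b = malloc(13) -> b = 10; heap: [0-9 ALLOC][10-22 ALLOC][23-39 FREE]
Op 3: c = malloc(7) -> c = 23; heap: [0-9 ALLOC][10-22 ALLOC][23-29 ALLOC][30-39 FREE]
Op 4: d = malloc(11) -> d = NULL; heap: [0-9 ALLOC][10-22 ALLOC][23-29 ALLOC][30-39 FREE]
Op 5: free(b) -> (freed b); heap: [0-9 ALLOC][10-22 FREE][23-29 ALLOC][30-39 FREE]
Free blocks: [13 10] total_free=23 largest=13 -> 100*(23-13)/23 = 1000/23 ≈ 43.478 -> rounds to 43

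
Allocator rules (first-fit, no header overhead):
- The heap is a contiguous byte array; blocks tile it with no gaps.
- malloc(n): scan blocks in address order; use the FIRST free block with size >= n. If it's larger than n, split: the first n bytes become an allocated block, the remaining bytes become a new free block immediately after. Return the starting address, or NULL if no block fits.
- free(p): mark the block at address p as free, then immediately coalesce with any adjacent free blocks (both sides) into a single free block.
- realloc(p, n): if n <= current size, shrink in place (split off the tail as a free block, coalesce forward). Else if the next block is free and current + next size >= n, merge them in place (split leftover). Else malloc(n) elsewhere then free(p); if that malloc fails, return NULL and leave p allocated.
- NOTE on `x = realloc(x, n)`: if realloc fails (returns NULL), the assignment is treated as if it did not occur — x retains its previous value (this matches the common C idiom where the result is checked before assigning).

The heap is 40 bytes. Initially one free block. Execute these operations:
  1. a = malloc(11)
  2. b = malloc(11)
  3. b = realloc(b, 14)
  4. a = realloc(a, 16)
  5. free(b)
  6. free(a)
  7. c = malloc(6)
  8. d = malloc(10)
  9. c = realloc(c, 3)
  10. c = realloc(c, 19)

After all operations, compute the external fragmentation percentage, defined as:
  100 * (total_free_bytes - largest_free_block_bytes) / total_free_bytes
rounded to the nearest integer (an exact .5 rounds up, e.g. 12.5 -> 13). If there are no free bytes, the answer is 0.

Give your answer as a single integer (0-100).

Answer: 45

Derivation:
Op 1: a = malloc(11) -> a = 0; heap: [0-10 ALLOC][11-39 FREE]
Op 2: b = malloc(11) -> b = 11; heap: [0-10 ALLOC][11-21 ALLOC][22-39 FREE]
Op 3: b = realloc(b, 14) -> b = 11; heap: [0-10 ALLOC][11-24 ALLOC][25-39 FREE]
Op 4: a = realloc(a, 16) -> NULL (a unchanged); heap: [0-10 ALLOC][11-24 ALLOC][25-39 FREE]
Op 5: free(b) -> (freed b); heap: [0-10 ALLOC][11-39 FREE]
Op 6: free(a) -> (freed a); heap: [0-39 FREE]
Op 7: c = malloc(6) -> c = 0; heap: [0-5 ALLOC][6-39 FREE]
Op 8: d = malloc(10) -> d = 6; heap: [0-5 ALLOC][6-15 ALLOC][16-39 FREE]
Op 9: c = realloc(c, 3) -> c = 0; heap: [0-2 ALLOC][3-5 FREE][6-15 ALLOC][16-39 FREE]
Op 10: c = realloc(c, 19) -> c = 16; heap: [0-5 FREE][6-15 ALLOC][16-34 ALLOC][35-39 FREE]
Free blocks: [6 5] total_free=11 largest=6 -> 100*(11-6)/11 = 500/11 ≈ 45.455 -> rounds to 45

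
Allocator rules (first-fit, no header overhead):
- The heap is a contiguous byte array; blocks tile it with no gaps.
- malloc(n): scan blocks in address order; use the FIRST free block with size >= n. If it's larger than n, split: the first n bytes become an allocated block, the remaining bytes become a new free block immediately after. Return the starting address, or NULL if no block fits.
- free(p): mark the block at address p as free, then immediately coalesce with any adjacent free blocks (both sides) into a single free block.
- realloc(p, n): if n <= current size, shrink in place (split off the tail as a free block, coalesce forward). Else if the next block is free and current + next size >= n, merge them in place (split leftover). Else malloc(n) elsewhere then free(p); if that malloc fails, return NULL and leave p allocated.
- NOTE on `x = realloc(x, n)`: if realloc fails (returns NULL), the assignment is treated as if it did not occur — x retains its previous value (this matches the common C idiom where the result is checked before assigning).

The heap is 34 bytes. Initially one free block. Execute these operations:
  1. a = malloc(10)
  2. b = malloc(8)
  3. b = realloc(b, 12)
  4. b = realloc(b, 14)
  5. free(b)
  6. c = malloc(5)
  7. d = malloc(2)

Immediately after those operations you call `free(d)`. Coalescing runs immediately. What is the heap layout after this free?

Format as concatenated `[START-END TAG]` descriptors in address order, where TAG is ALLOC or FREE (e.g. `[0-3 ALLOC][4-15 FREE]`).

Answer: [0-9 ALLOC][10-14 ALLOC][15-33 FREE]

Derivation:
Op 1: a = malloc(10) -> a = 0; heap: [0-9 ALLOC][10-33 FREE]
Op 2: b = malloc(8) -> b = 10; heap: [0-9 ALLOC][10-17 ALLOC][18-33 FREE]
Op 3: b = realloc(b, 12) -> b = 10; heap: [0-9 ALLOC][10-21 ALLOC][22-33 FREE]
Op 4: b = realloc(b, 14) -> b = 10; heap: [0-9 ALLOC][10-23 ALLOC][24-33 FREE]
Op 5: free(b) -> (freed b); heap: [0-9 ALLOC][10-33 FREE]
Op 6: c = malloc(5) -> c = 10; heap: [0-9 ALLOC][10-14 ALLOC][15-33 FREE]
Op 7: d = malloc(2) -> d = 15; heap: [0-9 ALLOC][10-14 ALLOC][15-16 ALLOC][17-33 FREE]
free(d): d = 15 -> block [15-16 ALLOC]; mark free, coalesce with adjacent free neighbors -> [0-9 ALLOC][10-14 ALLOC][15-33 FREE]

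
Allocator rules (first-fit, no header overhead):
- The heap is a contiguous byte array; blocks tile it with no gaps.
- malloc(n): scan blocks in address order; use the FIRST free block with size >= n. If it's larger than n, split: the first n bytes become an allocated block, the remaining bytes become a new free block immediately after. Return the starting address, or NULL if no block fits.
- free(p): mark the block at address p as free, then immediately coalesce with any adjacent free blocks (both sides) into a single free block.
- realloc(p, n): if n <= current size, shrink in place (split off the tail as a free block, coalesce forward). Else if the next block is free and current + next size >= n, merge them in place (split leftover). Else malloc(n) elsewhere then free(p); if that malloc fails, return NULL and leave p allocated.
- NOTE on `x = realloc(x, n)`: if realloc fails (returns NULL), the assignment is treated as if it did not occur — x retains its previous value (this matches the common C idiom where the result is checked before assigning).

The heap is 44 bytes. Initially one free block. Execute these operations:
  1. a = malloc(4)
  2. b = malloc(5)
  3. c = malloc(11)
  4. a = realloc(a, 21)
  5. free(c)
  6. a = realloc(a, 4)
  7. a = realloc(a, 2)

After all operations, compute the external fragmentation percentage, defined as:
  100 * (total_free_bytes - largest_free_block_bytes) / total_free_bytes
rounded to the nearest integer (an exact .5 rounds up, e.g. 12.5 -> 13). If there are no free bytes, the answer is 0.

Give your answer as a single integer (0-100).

Answer: 41

Derivation:
Op 1: a = malloc(4) -> a = 0; heap: [0-3 ALLOC][4-43 FREE]
Op 2: b = malloc(5) -> b = 4; heap: [0-3 ALLOC][4-8 ALLOC][9-43 FREE]
Op 3: c = malloc(11) -> c = 9; heap: [0-3 ALLOC][4-8 ALLOC][9-19 ALLOC][20-43 FREE]
Op 4: a = realloc(a, 21) -> a = 20; heap: [0-3 FREE][4-8 ALLOC][9-19 ALLOC][20-40 ALLOC][41-43 FREE]
Op 5: free(c) -> (freed c); heap: [0-3 FREE][4-8 ALLOC][9-19 FREE][20-40 ALLOC][41-43 FREE]
Op 6: a = realloc(a, 4) -> a = 20; heap: [0-3 FREE][4-8 ALLOC][9-19 FREE][20-23 ALLOC][24-43 FREE]
Op 7: a = realloc(a, 2) -> a = 20; heap: [0-3 FREE][4-8 ALLOC][9-19 FREE][20-21 ALLOC][22-43 FREE]
Free blocks: [4 11 22] total_free=37 largest=22 -> 100*(37-22)/37 = 1500/37 ≈ 40.541 -> rounds to 41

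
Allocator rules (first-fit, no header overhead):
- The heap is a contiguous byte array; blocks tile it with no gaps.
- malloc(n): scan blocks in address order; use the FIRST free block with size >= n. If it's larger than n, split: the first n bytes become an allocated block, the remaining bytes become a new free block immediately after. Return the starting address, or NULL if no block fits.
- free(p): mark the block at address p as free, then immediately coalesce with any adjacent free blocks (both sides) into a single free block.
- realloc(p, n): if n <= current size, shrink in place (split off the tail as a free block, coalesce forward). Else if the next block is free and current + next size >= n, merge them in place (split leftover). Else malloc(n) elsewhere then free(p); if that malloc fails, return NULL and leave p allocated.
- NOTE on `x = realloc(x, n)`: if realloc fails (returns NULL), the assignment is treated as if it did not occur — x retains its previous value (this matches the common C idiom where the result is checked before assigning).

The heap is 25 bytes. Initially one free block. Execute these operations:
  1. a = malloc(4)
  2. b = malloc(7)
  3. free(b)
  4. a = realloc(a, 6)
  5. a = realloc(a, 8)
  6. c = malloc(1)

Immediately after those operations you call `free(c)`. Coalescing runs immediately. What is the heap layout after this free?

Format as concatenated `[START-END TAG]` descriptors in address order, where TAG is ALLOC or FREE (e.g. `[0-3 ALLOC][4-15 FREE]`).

Answer: [0-7 ALLOC][8-24 FREE]

Derivation:
Op 1: a = malloc(4) -> a = 0; heap: [0-3 ALLOC][4-24 FREE]
Op 2: b = malloc(7) -> b = 4; heap: [0-3 ALLOC][4-10 ALLOC][11-24 FREE]
Op 3: free(b) -> (freed b); heap: [0-3 ALLOC][4-24 FREE]
Op 4: a = realloc(a, 6) -> a = 0; heap: [0-5 ALLOC][6-24 FREE]
Op 5: a = realloc(a, 8) -> a = 0; heap: [0-7 ALLOC][8-24 FREE]
Op 6: c = malloc(1) -> c = 8; heap: [0-7 ALLOC][8-8 ALLOC][9-24 FREE]
free(c): c = 8 -> block [8-8 ALLOC]; mark free, coalesce with adjacent free neighbors -> [0-7 ALLOC][8-24 FREE]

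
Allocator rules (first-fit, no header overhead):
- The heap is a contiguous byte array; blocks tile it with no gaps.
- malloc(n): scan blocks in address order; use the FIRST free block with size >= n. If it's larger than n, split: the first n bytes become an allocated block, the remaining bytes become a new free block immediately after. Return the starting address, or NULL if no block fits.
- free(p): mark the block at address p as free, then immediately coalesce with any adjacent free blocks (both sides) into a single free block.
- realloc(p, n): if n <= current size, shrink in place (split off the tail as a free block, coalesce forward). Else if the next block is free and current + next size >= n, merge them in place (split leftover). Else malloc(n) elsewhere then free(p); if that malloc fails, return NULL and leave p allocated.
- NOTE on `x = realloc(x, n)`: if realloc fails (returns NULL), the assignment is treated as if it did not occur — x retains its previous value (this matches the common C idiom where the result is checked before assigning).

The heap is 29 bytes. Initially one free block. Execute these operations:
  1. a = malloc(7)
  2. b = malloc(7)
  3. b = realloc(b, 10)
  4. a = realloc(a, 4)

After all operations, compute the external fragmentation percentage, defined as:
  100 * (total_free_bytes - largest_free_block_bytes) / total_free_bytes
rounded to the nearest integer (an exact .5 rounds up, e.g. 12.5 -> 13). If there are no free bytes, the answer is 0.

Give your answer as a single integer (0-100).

Op 1: a = malloc(7) -> a = 0; heap: [0-6 ALLOC][7-28 FREE]
Op 2: b = malloc(7) -> b = 7; heap: [0-6 ALLOC][7-13 ALLOC][14-28 FREE]
Op 3: b = realloc(b, 10) -> b = 7; heap: [0-6 ALLOC][7-16 ALLOC][17-28 FREE]
Op 4: a = realloc(a, 4) -> a = 0; heap: [0-3 ALLOC][4-6 FREE][7-16 ALLOC][17-28 FREE]
Free blocks: [3 12] total_free=15 largest=12 -> 100*(15-12)/15 = 300/15 = 20

Answer: 20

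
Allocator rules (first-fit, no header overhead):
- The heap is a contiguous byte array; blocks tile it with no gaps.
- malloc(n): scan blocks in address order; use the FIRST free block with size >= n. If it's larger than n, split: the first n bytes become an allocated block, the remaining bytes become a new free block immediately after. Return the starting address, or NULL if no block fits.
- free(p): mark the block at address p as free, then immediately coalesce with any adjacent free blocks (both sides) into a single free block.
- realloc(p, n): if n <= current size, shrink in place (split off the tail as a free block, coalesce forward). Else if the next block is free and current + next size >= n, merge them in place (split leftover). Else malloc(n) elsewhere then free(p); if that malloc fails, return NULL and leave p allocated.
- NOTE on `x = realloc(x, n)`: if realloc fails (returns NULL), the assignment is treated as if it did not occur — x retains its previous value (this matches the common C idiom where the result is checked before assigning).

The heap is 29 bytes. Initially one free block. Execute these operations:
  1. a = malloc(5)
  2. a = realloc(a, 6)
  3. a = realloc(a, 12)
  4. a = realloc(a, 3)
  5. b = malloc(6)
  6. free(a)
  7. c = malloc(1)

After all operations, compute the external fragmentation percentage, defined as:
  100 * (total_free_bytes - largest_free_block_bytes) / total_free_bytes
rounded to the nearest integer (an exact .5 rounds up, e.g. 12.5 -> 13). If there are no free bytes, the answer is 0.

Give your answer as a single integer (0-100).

Op 1: a = malloc(5) -> a = 0; heap: [0-4 ALLOC][5-28 FREE]
Op 2: a = realloc(a, 6) -> a = 0; heap: [0-5 ALLOC][6-28 FREE]
Op 3: a = realloc(a, 12) -> a = 0; heap: [0-11 ALLOC][12-28 FREE]
Op 4: a = realloc(a, 3) -> a = 0; heap: [0-2 ALLOC][3-28 FREE]
Op 5: b = malloc(6) -> b = 3; heap: [0-2 ALLOC][3-8 ALLOC][9-28 FREE]
Op 6: free(a) -> (freed a); heap: [0-2 FREE][3-8 ALLOC][9-28 FREE]
Op 7: c = malloc(1) -> c = 0; heap: [0-0 ALLOC][1-2 FREE][3-8 ALLOC][9-28 FREE]
Free blocks: [2 20] total_free=22 largest=20 -> 100*(22-20)/22 = 200/22 ≈ 9.091 -> rounds to 9

Answer: 9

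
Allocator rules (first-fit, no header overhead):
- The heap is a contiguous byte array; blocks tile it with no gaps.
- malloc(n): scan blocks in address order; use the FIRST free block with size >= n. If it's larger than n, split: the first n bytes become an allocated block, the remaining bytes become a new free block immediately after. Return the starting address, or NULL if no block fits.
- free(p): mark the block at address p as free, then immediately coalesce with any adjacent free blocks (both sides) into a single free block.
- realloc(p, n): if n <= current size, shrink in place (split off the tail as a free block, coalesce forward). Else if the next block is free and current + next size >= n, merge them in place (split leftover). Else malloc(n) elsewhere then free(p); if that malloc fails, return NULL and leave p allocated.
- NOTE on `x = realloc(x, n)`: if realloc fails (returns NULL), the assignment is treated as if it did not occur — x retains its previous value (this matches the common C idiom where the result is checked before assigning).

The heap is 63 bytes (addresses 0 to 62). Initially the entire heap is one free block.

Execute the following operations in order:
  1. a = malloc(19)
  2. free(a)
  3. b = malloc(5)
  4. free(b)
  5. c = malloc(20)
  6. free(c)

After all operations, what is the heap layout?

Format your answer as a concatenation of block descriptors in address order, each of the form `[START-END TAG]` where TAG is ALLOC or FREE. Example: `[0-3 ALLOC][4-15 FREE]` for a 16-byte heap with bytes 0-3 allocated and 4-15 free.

Answer: [0-62 FREE]

Derivation:
Op 1: a = malloc(19) -> a = 0; heap: [0-18 ALLOC][19-62 FREE]
Op 2: free(a) -> (freed a); heap: [0-62 FREE]
Op 3: b = malloc(5) -> b = 0; heap: [0-4 ALLOC][5-62 FREE]
Op 4: free(b) -> (freed b); heap: [0-62 FREE]
Op 5: c = malloc(20) -> c = 0; heap: [0-19 ALLOC][20-62 FREE]
Op 6: free(c) -> (freed c); heap: [0-62 FREE]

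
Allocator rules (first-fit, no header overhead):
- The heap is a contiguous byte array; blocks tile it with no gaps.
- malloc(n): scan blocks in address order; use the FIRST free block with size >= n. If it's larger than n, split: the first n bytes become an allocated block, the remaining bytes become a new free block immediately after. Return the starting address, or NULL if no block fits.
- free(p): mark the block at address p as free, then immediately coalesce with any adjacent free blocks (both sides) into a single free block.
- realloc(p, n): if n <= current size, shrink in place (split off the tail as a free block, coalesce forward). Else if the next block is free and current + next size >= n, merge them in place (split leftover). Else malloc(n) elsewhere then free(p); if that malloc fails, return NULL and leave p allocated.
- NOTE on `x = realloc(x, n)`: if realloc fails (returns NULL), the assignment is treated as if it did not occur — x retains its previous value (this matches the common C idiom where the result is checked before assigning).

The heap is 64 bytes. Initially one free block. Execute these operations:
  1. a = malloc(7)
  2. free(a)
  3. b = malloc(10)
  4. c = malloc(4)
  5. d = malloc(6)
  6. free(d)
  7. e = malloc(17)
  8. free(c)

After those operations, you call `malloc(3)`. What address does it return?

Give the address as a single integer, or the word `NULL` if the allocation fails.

Answer: 10

Derivation:
Op 1: a = malloc(7) -> a = 0; heap: [0-6 ALLOC][7-63 FREE]
Op 2: free(a) -> (freed a); heap: [0-63 FREE]
Op 3: b = malloc(10) -> b = 0; heap: [0-9 ALLOC][10-63 FREE]
Op 4: c = malloc(4) -> c = 10; heap: [0-9 ALLOC][10-13 ALLOC][14-63 FREE]
Op 5: d = malloc(6) -> d = 14; heap: [0-9 ALLOC][10-13 ALLOC][14-19 ALLOC][20-63 FREE]
Op 6: free(d) -> (freed d); heap: [0-9 ALLOC][10-13 ALLOC][14-63 FREE]
Op 7: e = malloc(17) -> e = 14; heap: [0-9 ALLOC][10-13 ALLOC][14-30 ALLOC][31-63 FREE]
Op 8: free(c) -> (freed c); heap: [0-9 ALLOC][10-13 FREE][14-30 ALLOC][31-63 FREE]
malloc(3): first-fit scan over [0-9 ALLOC][10-13 FREE][14-30 ALLOC][31-63 FREE] -> 10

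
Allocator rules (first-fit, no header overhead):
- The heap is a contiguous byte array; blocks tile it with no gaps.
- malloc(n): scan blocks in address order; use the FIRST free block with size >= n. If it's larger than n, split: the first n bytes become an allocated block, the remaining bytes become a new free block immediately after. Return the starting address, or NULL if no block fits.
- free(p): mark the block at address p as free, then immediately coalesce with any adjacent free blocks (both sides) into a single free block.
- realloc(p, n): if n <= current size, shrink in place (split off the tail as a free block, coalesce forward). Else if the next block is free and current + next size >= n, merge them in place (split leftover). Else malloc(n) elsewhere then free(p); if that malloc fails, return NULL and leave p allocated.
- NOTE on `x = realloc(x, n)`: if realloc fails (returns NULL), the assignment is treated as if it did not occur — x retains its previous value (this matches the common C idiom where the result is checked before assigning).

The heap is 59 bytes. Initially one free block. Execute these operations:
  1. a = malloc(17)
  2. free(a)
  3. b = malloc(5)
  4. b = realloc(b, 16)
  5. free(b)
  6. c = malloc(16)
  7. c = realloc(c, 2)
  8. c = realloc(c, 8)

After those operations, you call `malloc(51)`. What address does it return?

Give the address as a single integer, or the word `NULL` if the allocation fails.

Answer: 8

Derivation:
Op 1: a = malloc(17) -> a = 0; heap: [0-16 ALLOC][17-58 FREE]
Op 2: free(a) -> (freed a); heap: [0-58 FREE]
Op 3: b = malloc(5) -> b = 0; heap: [0-4 ALLOC][5-58 FREE]
Op 4: b = realloc(b, 16) -> b = 0; heap: [0-15 ALLOC][16-58 FREE]
Op 5: free(b) -> (freed b); heap: [0-58 FREE]
Op 6: c = malloc(16) -> c = 0; heap: [0-15 ALLOC][16-58 FREE]
Op 7: c = realloc(c, 2) -> c = 0; heap: [0-1 ALLOC][2-58 FREE]
Op 8: c = realloc(c, 8) -> c = 0; heap: [0-7 ALLOC][8-58 FREE]
malloc(51): first-fit scan over [0-7 ALLOC][8-58 FREE] -> 8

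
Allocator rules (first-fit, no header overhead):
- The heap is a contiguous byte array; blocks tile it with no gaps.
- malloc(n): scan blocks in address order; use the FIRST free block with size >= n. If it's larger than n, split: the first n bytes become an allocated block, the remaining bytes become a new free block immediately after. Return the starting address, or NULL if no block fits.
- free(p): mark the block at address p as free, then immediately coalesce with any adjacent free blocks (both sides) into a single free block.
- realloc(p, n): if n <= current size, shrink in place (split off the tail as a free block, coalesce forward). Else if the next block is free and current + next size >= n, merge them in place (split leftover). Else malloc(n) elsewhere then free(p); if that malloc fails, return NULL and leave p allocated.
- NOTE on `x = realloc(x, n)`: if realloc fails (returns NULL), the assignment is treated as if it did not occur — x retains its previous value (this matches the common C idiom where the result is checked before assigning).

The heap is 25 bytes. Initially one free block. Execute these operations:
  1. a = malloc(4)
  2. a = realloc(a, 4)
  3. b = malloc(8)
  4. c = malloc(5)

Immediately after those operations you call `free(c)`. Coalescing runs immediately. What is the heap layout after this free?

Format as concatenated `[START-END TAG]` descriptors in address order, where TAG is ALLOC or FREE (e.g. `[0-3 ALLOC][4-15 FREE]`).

Op 1: a = malloc(4) -> a = 0; heap: [0-3 ALLOC][4-24 FREE]
Op 2: a = realloc(a, 4) -> a = 0; heap: [0-3 ALLOC][4-24 FREE]
Op 3: b = malloc(8) -> b = 4; heap: [0-3 ALLOC][4-11 ALLOC][12-24 FREE]
Op 4: c = malloc(5) -> c = 12; heap: [0-3 ALLOC][4-11 ALLOC][12-16 ALLOC][17-24 FREE]
free(c): c = 12 -> block [12-16 ALLOC]; mark free, coalesce with adjacent free neighbors -> [0-3 ALLOC][4-11 ALLOC][12-24 FREE]

Answer: [0-3 ALLOC][4-11 ALLOC][12-24 FREE]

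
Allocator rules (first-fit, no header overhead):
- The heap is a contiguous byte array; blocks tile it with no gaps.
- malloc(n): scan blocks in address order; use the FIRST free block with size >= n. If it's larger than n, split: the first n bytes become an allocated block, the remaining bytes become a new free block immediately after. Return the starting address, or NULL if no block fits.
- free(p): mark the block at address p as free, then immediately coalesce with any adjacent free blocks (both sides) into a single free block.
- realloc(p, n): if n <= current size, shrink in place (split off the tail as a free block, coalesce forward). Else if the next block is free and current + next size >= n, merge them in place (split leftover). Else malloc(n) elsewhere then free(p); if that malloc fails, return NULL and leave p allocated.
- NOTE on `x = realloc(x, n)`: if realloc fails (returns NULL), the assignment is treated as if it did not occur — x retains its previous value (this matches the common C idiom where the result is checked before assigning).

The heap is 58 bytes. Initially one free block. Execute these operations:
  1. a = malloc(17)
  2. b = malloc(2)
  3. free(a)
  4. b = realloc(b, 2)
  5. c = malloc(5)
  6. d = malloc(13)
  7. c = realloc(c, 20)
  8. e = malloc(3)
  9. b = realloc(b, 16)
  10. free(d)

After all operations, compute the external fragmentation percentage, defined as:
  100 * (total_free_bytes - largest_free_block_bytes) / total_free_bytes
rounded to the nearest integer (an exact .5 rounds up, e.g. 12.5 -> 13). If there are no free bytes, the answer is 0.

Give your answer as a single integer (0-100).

Answer: 58

Derivation:
Op 1: a = malloc(17) -> a = 0; heap: [0-16 ALLOC][17-57 FREE]
Op 2: b = malloc(2) -> b = 17; heap: [0-16 ALLOC][17-18 ALLOC][19-57 FREE]
Op 3: free(a) -> (freed a); heap: [0-16 FREE][17-18 ALLOC][19-57 FREE]
Op 4: b = realloc(b, 2) -> b = 17; heap: [0-16 FREE][17-18 ALLOC][19-57 FREE]
Op 5: c = malloc(5) -> c = 0; heap: [0-4 ALLOC][5-16 FREE][17-18 ALLOC][19-57 FREE]
Op 6: d = malloc(13) -> d = 19; heap: [0-4 ALLOC][5-16 FREE][17-18 ALLOC][19-31 ALLOC][32-57 FREE]
Op 7: c = realloc(c, 20) -> c = 32; heap: [0-16 FREE][17-18 ALLOC][19-31 ALLOC][32-51 ALLOC][52-57 FREE]
Op 8: e = malloc(3) -> e = 0; heap: [0-2 ALLOC][3-16 FREE][17-18 ALLOC][19-31 ALLOC][32-51 ALLOC][52-57 FREE]
Op 9: b = realloc(b, 16) -> NULL (b unchanged); heap: [0-2 ALLOC][3-16 FREE][17-18 ALLOC][19-31 ALLOC][32-51 ALLOC][52-57 FREE]
Op 10: free(d) -> (freed d); heap: [0-2 ALLOC][3-16 FREE][17-18 ALLOC][19-31 FREE][32-51 ALLOC][52-57 FREE]
Free blocks: [14 13 6] total_free=33 largest=14 -> 100*(33-14)/33 = 1900/33 ≈ 57.576 -> rounds to 58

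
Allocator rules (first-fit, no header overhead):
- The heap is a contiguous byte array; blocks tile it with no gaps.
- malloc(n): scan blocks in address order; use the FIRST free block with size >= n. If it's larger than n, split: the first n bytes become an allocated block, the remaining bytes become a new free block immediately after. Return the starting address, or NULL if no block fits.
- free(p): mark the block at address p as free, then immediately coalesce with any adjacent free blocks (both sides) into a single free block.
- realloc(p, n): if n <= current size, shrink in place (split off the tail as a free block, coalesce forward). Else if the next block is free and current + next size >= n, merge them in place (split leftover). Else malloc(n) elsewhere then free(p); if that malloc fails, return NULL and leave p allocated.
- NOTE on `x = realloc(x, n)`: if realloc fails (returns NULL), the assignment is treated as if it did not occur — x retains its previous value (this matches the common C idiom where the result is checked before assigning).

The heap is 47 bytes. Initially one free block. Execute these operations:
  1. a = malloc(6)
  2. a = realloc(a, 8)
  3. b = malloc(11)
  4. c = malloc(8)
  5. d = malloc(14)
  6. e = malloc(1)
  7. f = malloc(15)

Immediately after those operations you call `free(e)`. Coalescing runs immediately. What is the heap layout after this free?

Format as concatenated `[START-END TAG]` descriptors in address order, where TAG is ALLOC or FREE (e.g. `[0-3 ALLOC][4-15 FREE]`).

Op 1: a = malloc(6) -> a = 0; heap: [0-5 ALLOC][6-46 FREE]
Op 2: a = realloc(a, 8) -> a = 0; heap: [0-7 ALLOC][8-46 FREE]
Op 3: b = malloc(11) -> b = 8; heap: [0-7 ALLOC][8-18 ALLOC][19-46 FREE]
Op 4: c = malloc(8) -> c = 19; heap: [0-7 ALLOC][8-18 ALLOC][19-26 ALLOC][27-46 FREE]
Op 5: d = malloc(14) -> d = 27; heap: [0-7 ALLOC][8-18 ALLOC][19-26 ALLOC][27-40 ALLOC][41-46 FREE]
Op 6: e = malloc(1) -> e = 41; heap: [0-7 ALLOC][8-18 ALLOC][19-26 ALLOC][27-40 ALLOC][41-41 ALLOC][42-46 FREE]
Op 7: f = malloc(15) -> f = NULL; heap: [0-7 ALLOC][8-18 ALLOC][19-26 ALLOC][27-40 ALLOC][41-41 ALLOC][42-46 FREE]
free(e): e = 41 -> block [41-41 ALLOC]; mark free, coalesce with adjacent free neighbors -> [0-7 ALLOC][8-18 ALLOC][19-26 ALLOC][27-40 ALLOC][41-46 FREE]

Answer: [0-7 ALLOC][8-18 ALLOC][19-26 ALLOC][27-40 ALLOC][41-46 FREE]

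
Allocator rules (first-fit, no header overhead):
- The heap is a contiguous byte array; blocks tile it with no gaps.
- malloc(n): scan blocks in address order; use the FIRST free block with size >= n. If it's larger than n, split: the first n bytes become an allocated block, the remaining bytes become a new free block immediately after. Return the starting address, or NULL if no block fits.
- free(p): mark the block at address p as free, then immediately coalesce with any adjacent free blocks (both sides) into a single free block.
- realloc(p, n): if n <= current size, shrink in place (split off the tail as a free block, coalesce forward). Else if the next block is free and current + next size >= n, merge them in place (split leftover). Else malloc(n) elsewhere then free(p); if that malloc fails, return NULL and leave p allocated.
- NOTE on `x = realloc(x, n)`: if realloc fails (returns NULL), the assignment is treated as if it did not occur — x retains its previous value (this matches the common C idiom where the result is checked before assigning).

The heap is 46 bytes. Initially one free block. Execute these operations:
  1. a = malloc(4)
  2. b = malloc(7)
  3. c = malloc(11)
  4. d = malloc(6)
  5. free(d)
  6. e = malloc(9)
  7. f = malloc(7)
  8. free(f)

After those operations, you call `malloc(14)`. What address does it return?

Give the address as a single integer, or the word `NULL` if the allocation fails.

Op 1: a = malloc(4) -> a = 0; heap: [0-3 ALLOC][4-45 FREE]
Op 2: b = malloc(7) -> b = 4; heap: [0-3 ALLOC][4-10 ALLOC][11-45 FREE]
Op 3: c = malloc(11) -> c = 11; heap: [0-3 ALLOC][4-10 ALLOC][11-21 ALLOC][22-45 FREE]
Op 4: d = malloc(6) -> d = 22; heap: [0-3 ALLOC][4-10 ALLOC][11-21 ALLOC][22-27 ALLOC][28-45 FREE]
Op 5: free(d) -> (freed d); heap: [0-3 ALLOC][4-10 ALLOC][11-21 ALLOC][22-45 FREE]
Op 6: e = malloc(9) -> e = 22; heap: [0-3 ALLOC][4-10 ALLOC][11-21 ALLOC][22-30 ALLOC][31-45 FREE]
Op 7: f = malloc(7) -> f = 31; heap: [0-3 ALLOC][4-10 ALLOC][11-21 ALLOC][22-30 ALLOC][31-37 ALLOC][38-45 FREE]
Op 8: free(f) -> (freed f); heap: [0-3 ALLOC][4-10 ALLOC][11-21 ALLOC][22-30 ALLOC][31-45 FREE]
malloc(14): first-fit scan over [0-3 ALLOC][4-10 ALLOC][11-21 ALLOC][22-30 ALLOC][31-45 FREE] -> 31

Answer: 31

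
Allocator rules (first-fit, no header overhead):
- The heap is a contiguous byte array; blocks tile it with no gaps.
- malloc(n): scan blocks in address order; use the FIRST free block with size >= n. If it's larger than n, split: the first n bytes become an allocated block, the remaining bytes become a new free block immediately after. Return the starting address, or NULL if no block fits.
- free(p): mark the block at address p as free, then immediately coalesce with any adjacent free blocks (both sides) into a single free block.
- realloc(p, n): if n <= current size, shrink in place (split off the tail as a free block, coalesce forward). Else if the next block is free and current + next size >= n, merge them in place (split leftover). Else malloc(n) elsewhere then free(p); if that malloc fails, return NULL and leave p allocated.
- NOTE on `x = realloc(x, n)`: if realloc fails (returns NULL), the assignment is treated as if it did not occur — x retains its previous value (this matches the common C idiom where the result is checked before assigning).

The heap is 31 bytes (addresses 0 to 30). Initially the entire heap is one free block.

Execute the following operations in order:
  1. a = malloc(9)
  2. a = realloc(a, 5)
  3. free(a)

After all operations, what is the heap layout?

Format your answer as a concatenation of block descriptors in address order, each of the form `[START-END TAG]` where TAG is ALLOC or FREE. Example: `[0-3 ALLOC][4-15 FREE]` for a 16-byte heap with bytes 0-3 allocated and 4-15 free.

Op 1: a = malloc(9) -> a = 0; heap: [0-8 ALLOC][9-30 FREE]
Op 2: a = realloc(a, 5) -> a = 0; heap: [0-4 ALLOC][5-30 FREE]
Op 3: free(a) -> (freed a); heap: [0-30 FREE]

Answer: [0-30 FREE]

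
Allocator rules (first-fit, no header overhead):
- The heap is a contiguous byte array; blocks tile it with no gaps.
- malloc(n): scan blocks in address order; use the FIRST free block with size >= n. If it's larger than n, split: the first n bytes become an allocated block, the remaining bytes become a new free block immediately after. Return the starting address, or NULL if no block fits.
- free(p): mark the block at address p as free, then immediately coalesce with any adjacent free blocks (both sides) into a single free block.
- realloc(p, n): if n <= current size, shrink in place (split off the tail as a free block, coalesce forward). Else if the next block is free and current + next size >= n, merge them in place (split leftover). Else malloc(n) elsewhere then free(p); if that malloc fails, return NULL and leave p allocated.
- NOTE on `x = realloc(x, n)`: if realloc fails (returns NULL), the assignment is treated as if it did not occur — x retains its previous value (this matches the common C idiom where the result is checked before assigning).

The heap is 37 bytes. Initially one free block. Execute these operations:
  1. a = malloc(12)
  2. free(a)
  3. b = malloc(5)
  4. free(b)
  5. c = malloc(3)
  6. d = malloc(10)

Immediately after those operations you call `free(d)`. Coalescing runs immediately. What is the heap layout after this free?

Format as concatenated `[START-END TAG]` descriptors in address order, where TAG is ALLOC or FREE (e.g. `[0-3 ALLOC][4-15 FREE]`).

Op 1: a = malloc(12) -> a = 0; heap: [0-11 ALLOC][12-36 FREE]
Op 2: free(a) -> (freed a); heap: [0-36 FREE]
Op 3: b = malloc(5) -> b = 0; heap: [0-4 ALLOC][5-36 FREE]
Op 4: free(b) -> (freed b); heap: [0-36 FREE]
Op 5: c = malloc(3) -> c = 0; heap: [0-2 ALLOC][3-36 FREE]
Op 6: d = malloc(10) -> d = 3; heap: [0-2 ALLOC][3-12 ALLOC][13-36 FREE]
free(d): d = 3 -> block [3-12 ALLOC]; mark free, coalesce with adjacent free neighbors -> [0-2 ALLOC][3-36 FREE]

Answer: [0-2 ALLOC][3-36 FREE]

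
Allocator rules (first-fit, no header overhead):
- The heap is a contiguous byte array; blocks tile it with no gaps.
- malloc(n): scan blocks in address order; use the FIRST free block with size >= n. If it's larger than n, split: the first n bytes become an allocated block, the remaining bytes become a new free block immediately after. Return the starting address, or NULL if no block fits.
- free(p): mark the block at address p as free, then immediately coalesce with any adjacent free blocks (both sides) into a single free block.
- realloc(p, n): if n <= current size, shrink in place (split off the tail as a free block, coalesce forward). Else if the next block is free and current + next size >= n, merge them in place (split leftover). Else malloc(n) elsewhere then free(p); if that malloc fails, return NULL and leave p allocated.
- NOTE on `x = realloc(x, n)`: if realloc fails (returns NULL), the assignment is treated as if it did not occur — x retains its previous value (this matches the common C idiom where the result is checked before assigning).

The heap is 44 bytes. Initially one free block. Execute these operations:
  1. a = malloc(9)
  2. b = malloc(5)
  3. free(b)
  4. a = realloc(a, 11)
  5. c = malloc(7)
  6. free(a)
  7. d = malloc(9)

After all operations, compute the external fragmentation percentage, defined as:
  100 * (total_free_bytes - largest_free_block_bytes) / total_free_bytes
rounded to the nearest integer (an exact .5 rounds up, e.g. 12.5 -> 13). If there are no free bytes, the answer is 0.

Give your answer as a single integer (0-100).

Answer: 7

Derivation:
Op 1: a = malloc(9) -> a = 0; heap: [0-8 ALLOC][9-43 FREE]
Op 2: b = malloc(5) -> b = 9; heap: [0-8 ALLOC][9-13 ALLOC][14-43 FREE]
Op 3: free(b) -> (freed b); heap: [0-8 ALLOC][9-43 FREE]
Op 4: a = realloc(a, 11) -> a = 0; heap: [0-10 ALLOC][11-43 FREE]
Op 5: c = malloc(7) -> c = 11; heap: [0-10 ALLOC][11-17 ALLOC][18-43 FREE]
Op 6: free(a) -> (freed a); heap: [0-10 FREE][11-17 ALLOC][18-43 FREE]
Op 7: d = malloc(9) -> d = 0; heap: [0-8 ALLOC][9-10 FREE][11-17 ALLOC][18-43 FREE]
Free blocks: [2 26] total_free=28 largest=26 -> 100*(28-26)/28 = 200/28 ≈ 7.143 -> rounds to 7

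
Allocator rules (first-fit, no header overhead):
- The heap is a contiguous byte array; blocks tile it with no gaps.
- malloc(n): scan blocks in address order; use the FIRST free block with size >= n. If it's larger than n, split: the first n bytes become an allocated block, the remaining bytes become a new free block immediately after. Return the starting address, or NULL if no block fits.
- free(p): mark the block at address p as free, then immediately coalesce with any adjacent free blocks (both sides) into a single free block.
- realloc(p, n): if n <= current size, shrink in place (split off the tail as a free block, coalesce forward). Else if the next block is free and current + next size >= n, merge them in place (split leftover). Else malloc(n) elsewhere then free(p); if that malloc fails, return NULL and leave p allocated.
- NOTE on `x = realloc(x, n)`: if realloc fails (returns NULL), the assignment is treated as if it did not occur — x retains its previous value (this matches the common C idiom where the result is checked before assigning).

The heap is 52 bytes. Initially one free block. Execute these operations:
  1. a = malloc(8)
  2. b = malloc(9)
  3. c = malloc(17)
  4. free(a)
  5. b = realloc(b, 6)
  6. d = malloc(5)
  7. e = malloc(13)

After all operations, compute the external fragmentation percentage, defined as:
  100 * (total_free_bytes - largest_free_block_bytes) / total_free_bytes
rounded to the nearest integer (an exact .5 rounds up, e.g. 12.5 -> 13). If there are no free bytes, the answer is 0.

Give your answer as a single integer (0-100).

Answer: 55

Derivation:
Op 1: a = malloc(8) -> a = 0; heap: [0-7 ALLOC][8-51 FREE]
Op 2: b = malloc(9) -> b = 8; heap: [0-7 ALLOC][8-16 ALLOC][17-51 FREE]
Op 3: c = malloc(17) -> c = 17; heap: [0-7 ALLOC][8-16 ALLOC][17-33 ALLOC][34-51 FREE]
Op 4: free(a) -> (freed a); heap: [0-7 FREE][8-16 ALLOC][17-33 ALLOC][34-51 FREE]
Op 5: b = realloc(b, 6) -> b = 8; heap: [0-7 FREE][8-13 ALLOC][14-16 FREE][17-33 ALLOC][34-51 FREE]
Op 6: d = malloc(5) -> d = 0; heap: [0-4 ALLOC][5-7 FREE][8-13 ALLOC][14-16 FREE][17-33 ALLOC][34-51 FREE]
Op 7: e = malloc(13) -> e = 34; heap: [0-4 ALLOC][5-7 FREE][8-13 ALLOC][14-16 FREE][17-33 ALLOC][34-46 ALLOC][47-51 FREE]
Free blocks: [3 3 5] total_free=11 largest=5 -> 100*(11-5)/11 = 600/11 ≈ 54.545 -> rounds to 55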